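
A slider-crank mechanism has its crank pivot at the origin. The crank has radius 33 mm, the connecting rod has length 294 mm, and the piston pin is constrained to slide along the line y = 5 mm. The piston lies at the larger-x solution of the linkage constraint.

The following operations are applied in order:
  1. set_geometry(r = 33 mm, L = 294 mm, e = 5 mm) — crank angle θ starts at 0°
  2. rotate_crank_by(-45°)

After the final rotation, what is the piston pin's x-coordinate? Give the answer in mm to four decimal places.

315.9660

set_geometry: r = 33 mm, L = 294 mm, e = 5 mm; θ ← 0°
rotate_crank_by(-45°): θ ← 0° -45° = -45°
crank pin P = (r cos θ, r sin θ) = (23.334524, -23.334524)
h = r sin θ − e = -23.334524 − 5 = -28.334524
x = r cos θ + √(L² − h²) = 23.334524 + √(86436.0 − 802.8452) = 23.334524 + 292.631432 = 315.965955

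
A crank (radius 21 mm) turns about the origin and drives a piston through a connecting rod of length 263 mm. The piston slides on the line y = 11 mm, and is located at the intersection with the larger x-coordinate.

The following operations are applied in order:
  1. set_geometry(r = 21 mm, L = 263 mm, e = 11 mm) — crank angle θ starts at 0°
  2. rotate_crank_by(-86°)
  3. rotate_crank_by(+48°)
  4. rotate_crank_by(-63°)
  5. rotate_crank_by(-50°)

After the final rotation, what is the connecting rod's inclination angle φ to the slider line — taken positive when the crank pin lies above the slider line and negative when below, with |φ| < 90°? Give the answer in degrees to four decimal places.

-4.6194

set_geometry: r = 21 mm, L = 263 mm, e = 11 mm; θ ← 0°
rotate_crank_by(-86°): θ ← 0° -86° = -86°
rotate_crank_by(+48°): θ ← -86° +48° = -38°
rotate_crank_by(-63°): θ ← -38° -63° = -101°
rotate_crank_by(-50°): θ ← -101° -50° = -151°
crank pin P = (r cos θ, r sin θ) = (-18.367014, -10.181002)
h = r sin θ − e = -10.181002 − 11 = -21.181002
sin φ = h / L = -21.181002 / 263 = -0.08053613
φ = arcsin(-0.08053613) = -4.619383°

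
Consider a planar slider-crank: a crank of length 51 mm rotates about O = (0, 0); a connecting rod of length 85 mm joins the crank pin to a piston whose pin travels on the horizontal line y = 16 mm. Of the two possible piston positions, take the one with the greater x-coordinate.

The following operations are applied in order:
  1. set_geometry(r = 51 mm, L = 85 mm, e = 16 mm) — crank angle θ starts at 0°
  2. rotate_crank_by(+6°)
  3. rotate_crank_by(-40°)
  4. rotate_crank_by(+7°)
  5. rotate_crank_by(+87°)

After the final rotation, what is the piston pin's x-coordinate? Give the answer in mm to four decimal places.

set_geometry: r = 51 mm, L = 85 mm, e = 16 mm; θ ← 0°
rotate_crank_by(+6°): θ ← 0° +6° = 6°
rotate_crank_by(-40°): θ ← 6° -40° = -34°
rotate_crank_by(+7°): θ ← -34° +7° = -27°
rotate_crank_by(+87°): θ ← -27° +87° = 60°
crank pin P = (r cos θ, r sin θ) = (25.500000, 44.167296)
h = r sin θ − e = 44.167296 − 16 = 28.167296
x = r cos θ + √(L² − h²) = 25.500000 + √(7225.0 − 793.3965) = 25.500000 + 80.197278 = 105.697278

105.6973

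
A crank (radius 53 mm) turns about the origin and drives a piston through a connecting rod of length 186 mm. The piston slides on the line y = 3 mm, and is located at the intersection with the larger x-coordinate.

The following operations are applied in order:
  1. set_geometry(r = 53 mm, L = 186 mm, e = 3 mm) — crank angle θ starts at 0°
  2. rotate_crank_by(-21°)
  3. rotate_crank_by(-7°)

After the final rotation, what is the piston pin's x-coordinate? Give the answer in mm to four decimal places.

set_geometry: r = 53 mm, L = 186 mm, e = 3 mm; θ ← 0°
rotate_crank_by(-21°): θ ← 0° -21° = -21°
rotate_crank_by(-7°): θ ← -21° -7° = -28°
crank pin P = (r cos θ, r sin θ) = (46.796222, -24.881993)
h = r sin θ − e = -24.881993 − 3 = -27.881993
x = r cos θ + √(L² − h²) = 46.796222 + √(34596.0 − 777.4055) = 46.796222 + 183.898326 = 230.694549

230.6945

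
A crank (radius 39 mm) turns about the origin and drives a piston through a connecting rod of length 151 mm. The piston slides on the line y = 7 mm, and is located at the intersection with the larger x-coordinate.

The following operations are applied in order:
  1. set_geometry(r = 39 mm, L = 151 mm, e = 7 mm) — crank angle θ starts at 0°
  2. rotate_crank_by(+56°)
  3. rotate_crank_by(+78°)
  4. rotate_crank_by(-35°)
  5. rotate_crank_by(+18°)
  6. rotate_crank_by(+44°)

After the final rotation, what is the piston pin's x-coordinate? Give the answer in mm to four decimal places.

set_geometry: r = 39 mm, L = 151 mm, e = 7 mm; θ ← 0°
rotate_crank_by(+56°): θ ← 0° +56° = 56°
rotate_crank_by(+78°): θ ← 56° +78° = 134°
rotate_crank_by(-35°): θ ← 134° -35° = 99°
rotate_crank_by(+18°): θ ← 99° +18° = 117°
rotate_crank_by(+44°): θ ← 117° +44° = 161°
crank pin P = (r cos θ, r sin θ) = (-36.875224, 12.697158)
h = r sin θ − e = 12.697158 − 7 = 5.697158
x = r cos θ + √(L² − h²) = -36.875224 + √(22801.0 − 32.4576) = -36.875224 + 150.892486 = 114.017262

114.0173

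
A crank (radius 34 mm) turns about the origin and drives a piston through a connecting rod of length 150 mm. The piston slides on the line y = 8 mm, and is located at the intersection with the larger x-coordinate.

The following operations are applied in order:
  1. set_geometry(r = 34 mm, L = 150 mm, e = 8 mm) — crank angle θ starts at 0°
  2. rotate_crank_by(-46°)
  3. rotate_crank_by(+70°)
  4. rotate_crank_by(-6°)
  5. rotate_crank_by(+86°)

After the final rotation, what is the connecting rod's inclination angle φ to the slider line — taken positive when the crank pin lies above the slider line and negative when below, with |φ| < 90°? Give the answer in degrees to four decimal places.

9.5902

set_geometry: r = 34 mm, L = 150 mm, e = 8 mm; θ ← 0°
rotate_crank_by(-46°): θ ← 0° -46° = -46°
rotate_crank_by(+70°): θ ← -46° +70° = 24°
rotate_crank_by(-6°): θ ← 24° -6° = 18°
rotate_crank_by(+86°): θ ← 18° +86° = 104°
crank pin P = (r cos θ, r sin θ) = (-8.225344, 32.990055)
h = r sin θ − e = 32.990055 − 8 = 24.990055
sin φ = h / L = 24.990055 / 150 = 0.16660036
φ = arcsin(0.16660036) = 9.590216°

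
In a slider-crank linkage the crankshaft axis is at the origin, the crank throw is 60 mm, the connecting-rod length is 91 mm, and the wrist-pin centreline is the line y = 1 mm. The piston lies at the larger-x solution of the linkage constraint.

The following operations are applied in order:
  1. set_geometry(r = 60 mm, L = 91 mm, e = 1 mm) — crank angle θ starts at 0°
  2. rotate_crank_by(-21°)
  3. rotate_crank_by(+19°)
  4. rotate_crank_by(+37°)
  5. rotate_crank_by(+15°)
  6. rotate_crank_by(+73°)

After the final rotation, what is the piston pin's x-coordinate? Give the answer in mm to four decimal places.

set_geometry: r = 60 mm, L = 91 mm, e = 1 mm; θ ← 0°
rotate_crank_by(-21°): θ ← 0° -21° = -21°
rotate_crank_by(+19°): θ ← -21° +19° = -2°
rotate_crank_by(+37°): θ ← -2° +37° = 35°
rotate_crank_by(+15°): θ ← 35° +15° = 50°
rotate_crank_by(+73°): θ ← 50° +73° = 123°
crank pin P = (r cos θ, r sin θ) = (-32.678342, 50.320234)
h = r sin θ − e = 50.320234 − 1 = 49.320234
x = r cos θ + √(L² − h²) = -32.678342 + √(8281.0 − 2432.4855) = -32.678342 + 76.475581 = 43.797239

43.7972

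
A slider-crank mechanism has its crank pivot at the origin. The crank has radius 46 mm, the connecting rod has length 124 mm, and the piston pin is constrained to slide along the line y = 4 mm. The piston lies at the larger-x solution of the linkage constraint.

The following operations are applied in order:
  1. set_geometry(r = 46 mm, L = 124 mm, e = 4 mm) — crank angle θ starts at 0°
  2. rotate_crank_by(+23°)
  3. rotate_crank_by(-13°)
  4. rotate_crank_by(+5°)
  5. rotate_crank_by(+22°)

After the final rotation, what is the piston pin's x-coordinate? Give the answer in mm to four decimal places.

set_geometry: r = 46 mm, L = 124 mm, e = 4 mm; θ ← 0°
rotate_crank_by(+23°): θ ← 0° +23° = 23°
rotate_crank_by(-13°): θ ← 23° -13° = 10°
rotate_crank_by(+5°): θ ← 10° +5° = 15°
rotate_crank_by(+22°): θ ← 15° +22° = 37°
crank pin P = (r cos θ, r sin θ) = (36.737233, 27.683491)
h = r sin θ − e = 27.683491 − 4 = 23.683491
x = r cos θ + √(L² − h²) = 36.737233 + √(15376.0 − 560.9077) = 36.737233 + 121.717264 = 158.454497

158.4545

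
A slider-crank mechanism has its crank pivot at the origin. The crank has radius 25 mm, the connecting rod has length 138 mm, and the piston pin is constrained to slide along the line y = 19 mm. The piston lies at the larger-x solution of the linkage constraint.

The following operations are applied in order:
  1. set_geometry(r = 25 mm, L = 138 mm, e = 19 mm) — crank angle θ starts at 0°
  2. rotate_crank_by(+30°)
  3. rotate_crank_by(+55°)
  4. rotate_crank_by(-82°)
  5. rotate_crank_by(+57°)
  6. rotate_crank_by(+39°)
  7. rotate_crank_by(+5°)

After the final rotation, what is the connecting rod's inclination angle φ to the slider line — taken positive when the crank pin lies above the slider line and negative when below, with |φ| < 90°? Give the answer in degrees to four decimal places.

set_geometry: r = 25 mm, L = 138 mm, e = 19 mm; θ ← 0°
rotate_crank_by(+30°): θ ← 0° +30° = 30°
rotate_crank_by(+55°): θ ← 30° +55° = 85°
rotate_crank_by(-82°): θ ← 85° -82° = 3°
rotate_crank_by(+57°): θ ← 3° +57° = 60°
rotate_crank_by(+39°): θ ← 60° +39° = 99°
rotate_crank_by(+5°): θ ← 99° +5° = 104°
crank pin P = (r cos θ, r sin θ) = (-6.048047, 24.257393)
h = r sin θ − e = 24.257393 − 19 = 5.257393
sin φ = h / L = 5.257393 / 138 = 0.03809705
φ = arcsin(0.03809705) = 2.183329°

2.1833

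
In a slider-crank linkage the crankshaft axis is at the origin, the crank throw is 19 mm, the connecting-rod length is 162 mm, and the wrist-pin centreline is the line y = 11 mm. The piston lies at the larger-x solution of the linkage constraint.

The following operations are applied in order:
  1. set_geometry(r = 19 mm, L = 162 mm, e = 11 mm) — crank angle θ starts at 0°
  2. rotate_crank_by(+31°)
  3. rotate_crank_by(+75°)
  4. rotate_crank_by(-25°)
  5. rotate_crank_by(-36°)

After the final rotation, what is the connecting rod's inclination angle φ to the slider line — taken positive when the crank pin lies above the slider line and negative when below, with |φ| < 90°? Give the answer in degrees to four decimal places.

0.8612

set_geometry: r = 19 mm, L = 162 mm, e = 11 mm; θ ← 0°
rotate_crank_by(+31°): θ ← 0° +31° = 31°
rotate_crank_by(+75°): θ ← 31° +75° = 106°
rotate_crank_by(-25°): θ ← 106° -25° = 81°
rotate_crank_by(-36°): θ ← 81° -36° = 45°
crank pin P = (r cos θ, r sin θ) = (13.435029, 13.435029)
h = r sin θ − e = 13.435029 − 11 = 2.435029
sin φ = h / L = 2.435029 / 162 = 0.01503104
φ = arcsin(0.01503104) = 0.861248°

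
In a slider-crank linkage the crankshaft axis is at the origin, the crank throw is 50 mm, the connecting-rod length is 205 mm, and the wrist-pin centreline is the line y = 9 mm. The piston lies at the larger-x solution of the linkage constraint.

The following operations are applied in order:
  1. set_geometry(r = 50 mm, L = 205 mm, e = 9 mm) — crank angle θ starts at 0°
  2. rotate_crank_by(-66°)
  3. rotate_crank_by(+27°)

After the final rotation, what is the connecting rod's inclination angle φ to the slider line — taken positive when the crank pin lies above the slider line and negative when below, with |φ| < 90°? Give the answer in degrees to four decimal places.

-11.3847

set_geometry: r = 50 mm, L = 205 mm, e = 9 mm; θ ← 0°
rotate_crank_by(-66°): θ ← 0° -66° = -66°
rotate_crank_by(+27°): θ ← -66° +27° = -39°
crank pin P = (r cos θ, r sin θ) = (38.857298, -31.466020)
h = r sin θ − e = -31.466020 − 9 = -40.466020
sin φ = h / L = -40.466020 / 205 = -0.19739522
φ = arcsin(-0.19739522) = -11.384680°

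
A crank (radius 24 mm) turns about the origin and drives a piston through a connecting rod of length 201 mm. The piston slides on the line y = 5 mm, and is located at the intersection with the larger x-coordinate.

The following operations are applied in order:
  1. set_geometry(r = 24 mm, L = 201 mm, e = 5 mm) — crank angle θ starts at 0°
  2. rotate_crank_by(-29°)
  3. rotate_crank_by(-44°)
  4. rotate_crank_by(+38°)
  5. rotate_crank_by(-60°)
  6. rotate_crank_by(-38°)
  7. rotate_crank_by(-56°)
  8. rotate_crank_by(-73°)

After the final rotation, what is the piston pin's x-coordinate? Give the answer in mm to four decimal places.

set_geometry: r = 24 mm, L = 201 mm, e = 5 mm; θ ← 0°
rotate_crank_by(-29°): θ ← 0° -29° = -29°
rotate_crank_by(-44°): θ ← -29° -44° = -73°
rotate_crank_by(+38°): θ ← -73° +38° = -35°
rotate_crank_by(-60°): θ ← -35° -60° = -95°
rotate_crank_by(-38°): θ ← -95° -38° = -133°
rotate_crank_by(-56°): θ ← -133° -56° = -189°
rotate_crank_by(-73°): θ ← -189° -73° = -262°
crank pin P = (r cos θ, r sin θ) = (-3.340154, 23.766434)
h = r sin θ − e = 23.766434 − 5 = 18.766434
x = r cos θ + √(L² − h²) = -3.340154 + √(40401.0 − 352.1790) = -3.340154 + 200.122015 = 196.781861

196.7819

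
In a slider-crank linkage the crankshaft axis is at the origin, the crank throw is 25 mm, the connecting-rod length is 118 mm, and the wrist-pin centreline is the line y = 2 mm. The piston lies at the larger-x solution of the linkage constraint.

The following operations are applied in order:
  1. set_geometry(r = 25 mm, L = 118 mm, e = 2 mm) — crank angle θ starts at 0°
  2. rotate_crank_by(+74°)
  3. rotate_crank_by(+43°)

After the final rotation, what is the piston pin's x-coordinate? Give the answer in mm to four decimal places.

set_geometry: r = 25 mm, L = 118 mm, e = 2 mm; θ ← 0°
rotate_crank_by(+74°): θ ← 0° +74° = 74°
rotate_crank_by(+43°): θ ← 74° +43° = 117°
crank pin P = (r cos θ, r sin θ) = (-11.349762, 22.275163)
h = r sin θ − e = 22.275163 − 2 = 20.275163
x = r cos θ + √(L² − h²) = -11.349762 + √(13924.0 − 411.0822) = -11.349762 + 116.245076 = 104.895314

104.8953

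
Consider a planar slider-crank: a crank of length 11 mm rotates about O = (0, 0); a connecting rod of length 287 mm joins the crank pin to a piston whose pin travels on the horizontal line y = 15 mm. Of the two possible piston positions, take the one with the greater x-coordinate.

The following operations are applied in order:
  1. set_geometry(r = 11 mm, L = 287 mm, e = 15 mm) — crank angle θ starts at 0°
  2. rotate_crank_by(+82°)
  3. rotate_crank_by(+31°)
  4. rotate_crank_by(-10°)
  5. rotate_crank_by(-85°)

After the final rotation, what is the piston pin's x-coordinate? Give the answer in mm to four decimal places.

297.2271

set_geometry: r = 11 mm, L = 287 mm, e = 15 mm; θ ← 0°
rotate_crank_by(+82°): θ ← 0° +82° = 82°
rotate_crank_by(+31°): θ ← 82° +31° = 113°
rotate_crank_by(-10°): θ ← 113° -10° = 103°
rotate_crank_by(-85°): θ ← 103° -85° = 18°
crank pin P = (r cos θ, r sin θ) = (10.461622, 3.399187)
h = r sin θ − e = 3.399187 − 15 = -11.600813
x = r cos θ + √(L² − h²) = 10.461622 + √(82369.0 − 134.5789) = 10.461622 + 286.765446 = 297.227068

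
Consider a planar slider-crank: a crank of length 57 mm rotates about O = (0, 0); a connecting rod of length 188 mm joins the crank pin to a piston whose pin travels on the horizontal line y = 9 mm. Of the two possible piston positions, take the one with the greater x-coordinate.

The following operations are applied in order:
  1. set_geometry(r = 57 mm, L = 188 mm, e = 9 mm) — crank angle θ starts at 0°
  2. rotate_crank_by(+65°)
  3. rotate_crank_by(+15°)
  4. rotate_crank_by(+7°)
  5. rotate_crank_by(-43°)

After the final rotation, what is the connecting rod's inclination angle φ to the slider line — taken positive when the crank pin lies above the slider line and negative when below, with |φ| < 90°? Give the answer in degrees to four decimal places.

9.3661

set_geometry: r = 57 mm, L = 188 mm, e = 9 mm; θ ← 0°
rotate_crank_by(+65°): θ ← 0° +65° = 65°
rotate_crank_by(+15°): θ ← 65° +15° = 80°
rotate_crank_by(+7°): θ ← 80° +7° = 87°
rotate_crank_by(-43°): θ ← 87° -43° = 44°
crank pin P = (r cos θ, r sin θ) = (41.002369, 39.595527)
h = r sin θ − e = 39.595527 − 9 = 30.595527
sin φ = h / L = 30.595527 / 188 = 0.16274217
φ = arcsin(0.16274217) = 9.366097°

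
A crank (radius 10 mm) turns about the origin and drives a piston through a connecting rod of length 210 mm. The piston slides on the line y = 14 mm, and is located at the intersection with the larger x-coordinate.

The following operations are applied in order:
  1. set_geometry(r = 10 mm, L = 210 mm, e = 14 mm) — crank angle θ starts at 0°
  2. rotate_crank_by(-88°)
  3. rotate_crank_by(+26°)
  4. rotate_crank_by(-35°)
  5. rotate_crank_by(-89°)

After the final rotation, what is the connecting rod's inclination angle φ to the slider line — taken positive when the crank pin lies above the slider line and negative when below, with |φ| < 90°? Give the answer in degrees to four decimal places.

set_geometry: r = 10 mm, L = 210 mm, e = 14 mm; θ ← 0°
rotate_crank_by(-88°): θ ← 0° -88° = -88°
rotate_crank_by(+26°): θ ← -88° +26° = -62°
rotate_crank_by(-35°): θ ← -62° -35° = -97°
rotate_crank_by(-89°): θ ← -97° -89° = -186°
crank pin P = (r cos θ, r sin θ) = (-9.945219, 1.045285)
h = r sin θ − e = 1.045285 − 14 = -12.954715
sin φ = h / L = -12.954715 / 210 = -0.06168912
φ = arcsin(-0.06168912) = -3.536772°

-3.5368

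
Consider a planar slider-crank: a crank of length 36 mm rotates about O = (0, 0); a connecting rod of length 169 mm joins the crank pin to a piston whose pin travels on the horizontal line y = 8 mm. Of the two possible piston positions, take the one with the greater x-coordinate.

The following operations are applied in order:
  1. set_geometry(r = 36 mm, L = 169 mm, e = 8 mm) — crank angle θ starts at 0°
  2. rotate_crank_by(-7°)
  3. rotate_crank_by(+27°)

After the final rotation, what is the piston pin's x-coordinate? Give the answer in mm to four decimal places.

202.7739

set_geometry: r = 36 mm, L = 169 mm, e = 8 mm; θ ← 0°
rotate_crank_by(-7°): θ ← 0° -7° = -7°
rotate_crank_by(+27°): θ ← -7° +27° = 20°
crank pin P = (r cos θ, r sin θ) = (33.828934, 12.312725)
h = r sin θ − e = 12.312725 − 8 = 4.312725
x = r cos θ + √(L² − h²) = 33.828934 + √(28561.0 − 18.5996) = 33.828934 + 168.944963 = 202.773897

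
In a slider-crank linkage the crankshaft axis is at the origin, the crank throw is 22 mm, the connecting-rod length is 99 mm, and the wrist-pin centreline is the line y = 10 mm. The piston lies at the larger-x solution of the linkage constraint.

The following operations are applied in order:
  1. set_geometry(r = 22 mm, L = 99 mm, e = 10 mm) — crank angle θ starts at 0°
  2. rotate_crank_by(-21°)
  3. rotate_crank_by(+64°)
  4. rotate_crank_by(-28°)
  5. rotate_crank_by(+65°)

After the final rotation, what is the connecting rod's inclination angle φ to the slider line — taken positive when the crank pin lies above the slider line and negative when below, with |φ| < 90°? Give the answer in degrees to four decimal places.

6.7672

set_geometry: r = 22 mm, L = 99 mm, e = 10 mm; θ ← 0°
rotate_crank_by(-21°): θ ← 0° -21° = -21°
rotate_crank_by(+64°): θ ← -21° +64° = 43°
rotate_crank_by(-28°): θ ← 43° -28° = 15°
rotate_crank_by(+65°): θ ← 15° +65° = 80°
crank pin P = (r cos θ, r sin θ) = (3.820260, 21.665771)
h = r sin θ − e = 21.665771 − 10 = 11.665771
sin φ = h / L = 11.665771 / 99 = 0.11783607
φ = arcsin(0.11783607) = 6.767232°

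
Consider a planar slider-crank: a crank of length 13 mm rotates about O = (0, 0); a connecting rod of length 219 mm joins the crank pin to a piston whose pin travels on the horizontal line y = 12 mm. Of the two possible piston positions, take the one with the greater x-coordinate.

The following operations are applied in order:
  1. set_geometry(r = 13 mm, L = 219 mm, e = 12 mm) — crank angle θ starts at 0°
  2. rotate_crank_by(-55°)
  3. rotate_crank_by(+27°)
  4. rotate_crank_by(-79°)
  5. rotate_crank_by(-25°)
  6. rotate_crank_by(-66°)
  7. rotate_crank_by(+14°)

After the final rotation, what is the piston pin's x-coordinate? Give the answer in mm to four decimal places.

205.7505

set_geometry: r = 13 mm, L = 219 mm, e = 12 mm; θ ← 0°
rotate_crank_by(-55°): θ ← 0° -55° = -55°
rotate_crank_by(+27°): θ ← -55° +27° = -28°
rotate_crank_by(-79°): θ ← -28° -79° = -107°
rotate_crank_by(-25°): θ ← -107° -25° = -132°
rotate_crank_by(-66°): θ ← -132° -66° = -198°
rotate_crank_by(+14°): θ ← -198° +14° = -184°
crank pin P = (r cos θ, r sin θ) = (-12.968333, 0.906834)
h = r sin θ − e = 0.906834 − 12 = -11.093166
x = r cos θ + √(L² − h²) = -12.968333 + √(47961.0 − 123.0583) = -12.968333 + 218.718864 = 205.750532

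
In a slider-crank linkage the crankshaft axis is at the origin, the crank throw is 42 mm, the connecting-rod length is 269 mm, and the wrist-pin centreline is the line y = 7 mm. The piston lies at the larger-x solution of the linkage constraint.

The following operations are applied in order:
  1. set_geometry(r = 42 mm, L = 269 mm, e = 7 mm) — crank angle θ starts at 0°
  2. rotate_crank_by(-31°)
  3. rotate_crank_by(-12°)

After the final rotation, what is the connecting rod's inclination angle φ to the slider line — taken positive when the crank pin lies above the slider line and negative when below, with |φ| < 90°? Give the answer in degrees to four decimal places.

-7.6144

set_geometry: r = 42 mm, L = 269 mm, e = 7 mm; θ ← 0°
rotate_crank_by(-31°): θ ← 0° -31° = -31°
rotate_crank_by(-12°): θ ← -31° -12° = -43°
crank pin P = (r cos θ, r sin θ) = (30.716855, -28.643931)
h = r sin θ − e = -28.643931 − 7 = -35.643931
sin φ = h / L = -35.643931 / 269 = -0.13250532
φ = arcsin(-0.13250532) = -7.614389°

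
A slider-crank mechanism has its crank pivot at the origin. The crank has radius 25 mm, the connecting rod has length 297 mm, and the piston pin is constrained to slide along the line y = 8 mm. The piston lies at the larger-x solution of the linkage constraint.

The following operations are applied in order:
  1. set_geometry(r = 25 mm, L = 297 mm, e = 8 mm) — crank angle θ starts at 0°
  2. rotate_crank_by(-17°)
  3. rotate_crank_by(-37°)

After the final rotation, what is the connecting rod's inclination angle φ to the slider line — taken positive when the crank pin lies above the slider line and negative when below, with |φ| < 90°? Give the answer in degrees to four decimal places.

-5.4533

set_geometry: r = 25 mm, L = 297 mm, e = 8 mm; θ ← 0°
rotate_crank_by(-17°): θ ← 0° -17° = -17°
rotate_crank_by(-37°): θ ← -17° -37° = -54°
crank pin P = (r cos θ, r sin θ) = (14.694631, -20.225425)
h = r sin θ − e = -20.225425 − 8 = -28.225425
sin φ = h / L = -28.225425 / 297 = -0.09503510
φ = arcsin(-0.09503510) = -5.453340°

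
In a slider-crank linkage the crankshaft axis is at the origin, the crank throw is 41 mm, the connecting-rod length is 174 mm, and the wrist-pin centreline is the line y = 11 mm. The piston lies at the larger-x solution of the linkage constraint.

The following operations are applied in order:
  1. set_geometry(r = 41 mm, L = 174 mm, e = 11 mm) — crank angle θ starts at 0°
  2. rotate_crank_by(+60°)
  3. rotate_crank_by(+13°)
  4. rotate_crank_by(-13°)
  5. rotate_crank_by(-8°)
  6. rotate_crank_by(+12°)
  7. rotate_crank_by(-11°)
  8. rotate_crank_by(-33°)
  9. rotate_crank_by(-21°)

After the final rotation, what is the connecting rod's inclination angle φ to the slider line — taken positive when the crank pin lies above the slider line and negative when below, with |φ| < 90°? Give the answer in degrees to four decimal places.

-3.8607

set_geometry: r = 41 mm, L = 174 mm, e = 11 mm; θ ← 0°
rotate_crank_by(+60°): θ ← 0° +60° = 60°
rotate_crank_by(+13°): θ ← 60° +13° = 73°
rotate_crank_by(-13°): θ ← 73° -13° = 60°
rotate_crank_by(-8°): θ ← 60° -8° = 52°
rotate_crank_by(+12°): θ ← 52° +12° = 64°
rotate_crank_by(-11°): θ ← 64° -11° = 53°
rotate_crank_by(-33°): θ ← 53° -33° = 20°
rotate_crank_by(-21°): θ ← 20° -21° = -1°
crank pin P = (r cos θ, r sin θ) = (40.993756, -0.715549)
h = r sin θ − e = -0.715549 − 11 = -11.715549
sin φ = h / L = -11.715549 / 174 = -0.06733074
φ = arcsin(-0.06733074) = -3.860688°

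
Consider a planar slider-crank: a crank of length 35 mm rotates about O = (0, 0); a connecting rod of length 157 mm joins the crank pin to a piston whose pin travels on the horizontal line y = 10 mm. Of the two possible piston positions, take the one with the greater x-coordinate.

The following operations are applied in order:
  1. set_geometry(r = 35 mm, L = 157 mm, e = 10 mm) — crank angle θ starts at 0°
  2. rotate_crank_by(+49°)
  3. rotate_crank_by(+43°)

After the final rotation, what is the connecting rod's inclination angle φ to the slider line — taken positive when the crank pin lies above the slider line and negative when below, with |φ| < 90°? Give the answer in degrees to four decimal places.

set_geometry: r = 35 mm, L = 157 mm, e = 10 mm; θ ← 0°
rotate_crank_by(+49°): θ ← 0° +49° = 49°
rotate_crank_by(+43°): θ ← 49° +43° = 92°
crank pin P = (r cos θ, r sin θ) = (-1.221482, 34.978679)
h = r sin θ − e = 34.978679 − 10 = 24.978679
sin φ = h / L = 24.978679 / 157 = 0.15909987
φ = arcsin(0.15909987) = 9.154653°

9.1547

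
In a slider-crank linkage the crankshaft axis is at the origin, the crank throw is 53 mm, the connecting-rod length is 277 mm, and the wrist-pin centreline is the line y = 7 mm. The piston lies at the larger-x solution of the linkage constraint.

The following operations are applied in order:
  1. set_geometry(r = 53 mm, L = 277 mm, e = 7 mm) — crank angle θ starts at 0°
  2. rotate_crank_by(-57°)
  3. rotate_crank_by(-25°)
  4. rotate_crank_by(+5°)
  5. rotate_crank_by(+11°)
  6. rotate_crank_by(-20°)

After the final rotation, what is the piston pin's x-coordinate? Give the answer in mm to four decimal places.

274.1494

set_geometry: r = 53 mm, L = 277 mm, e = 7 mm; θ ← 0°
rotate_crank_by(-57°): θ ← 0° -57° = -57°
rotate_crank_by(-25°): θ ← -57° -25° = -82°
rotate_crank_by(+5°): θ ← -82° +5° = -77°
rotate_crank_by(+11°): θ ← -77° +11° = -66°
rotate_crank_by(-20°): θ ← -66° -20° = -86°
crank pin P = (r cos θ, r sin θ) = (3.697093, -52.870895)
h = r sin θ − e = -52.870895 − 7 = -59.870895
x = r cos θ + √(L² − h²) = 3.697093 + √(76729.0 − 3584.5240) = 3.697093 + 270.452354 = 274.149447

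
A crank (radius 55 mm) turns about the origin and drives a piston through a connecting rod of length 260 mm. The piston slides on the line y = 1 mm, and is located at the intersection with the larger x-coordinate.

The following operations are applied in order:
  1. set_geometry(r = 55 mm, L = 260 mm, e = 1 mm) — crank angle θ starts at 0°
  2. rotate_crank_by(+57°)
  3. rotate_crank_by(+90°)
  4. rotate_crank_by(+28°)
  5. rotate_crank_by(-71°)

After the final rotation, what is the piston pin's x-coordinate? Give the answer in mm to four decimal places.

set_geometry: r = 55 mm, L = 260 mm, e = 1 mm; θ ← 0°
rotate_crank_by(+57°): θ ← 0° +57° = 57°
rotate_crank_by(+90°): θ ← 57° +90° = 147°
rotate_crank_by(+28°): θ ← 147° +28° = 175°
rotate_crank_by(-71°): θ ← 175° -71° = 104°
crank pin P = (r cos θ, r sin θ) = (-13.305704, 53.366265)
h = r sin θ − e = 53.366265 − 1 = 52.366265
x = r cos θ + √(L² − h²) = -13.305704 + √(67600.0 − 2742.2257) = -13.305704 + 254.671895 = 241.366191

241.3662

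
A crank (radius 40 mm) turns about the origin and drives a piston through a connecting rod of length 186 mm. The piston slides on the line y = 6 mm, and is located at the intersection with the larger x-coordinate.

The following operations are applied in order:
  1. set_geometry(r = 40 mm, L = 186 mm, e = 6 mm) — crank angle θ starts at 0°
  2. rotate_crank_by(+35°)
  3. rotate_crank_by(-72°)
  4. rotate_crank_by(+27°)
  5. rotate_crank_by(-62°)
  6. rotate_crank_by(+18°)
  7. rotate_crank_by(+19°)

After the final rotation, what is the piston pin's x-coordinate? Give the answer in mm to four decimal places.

set_geometry: r = 40 mm, L = 186 mm, e = 6 mm; θ ← 0°
rotate_crank_by(+35°): θ ← 0° +35° = 35°
rotate_crank_by(-72°): θ ← 35° -72° = -37°
rotate_crank_by(+27°): θ ← -37° +27° = -10°
rotate_crank_by(-62°): θ ← -10° -62° = -72°
rotate_crank_by(+18°): θ ← -72° +18° = -54°
rotate_crank_by(+19°): θ ← -54° +19° = -35°
crank pin P = (r cos θ, r sin θ) = (32.766082, -22.943057)
h = r sin θ − e = -22.943057 − 6 = -28.943057
x = r cos θ + √(L² − h²) = 32.766082 + √(34596.0 − 837.7006) = 32.766082 + 183.734317 = 216.500399

216.5004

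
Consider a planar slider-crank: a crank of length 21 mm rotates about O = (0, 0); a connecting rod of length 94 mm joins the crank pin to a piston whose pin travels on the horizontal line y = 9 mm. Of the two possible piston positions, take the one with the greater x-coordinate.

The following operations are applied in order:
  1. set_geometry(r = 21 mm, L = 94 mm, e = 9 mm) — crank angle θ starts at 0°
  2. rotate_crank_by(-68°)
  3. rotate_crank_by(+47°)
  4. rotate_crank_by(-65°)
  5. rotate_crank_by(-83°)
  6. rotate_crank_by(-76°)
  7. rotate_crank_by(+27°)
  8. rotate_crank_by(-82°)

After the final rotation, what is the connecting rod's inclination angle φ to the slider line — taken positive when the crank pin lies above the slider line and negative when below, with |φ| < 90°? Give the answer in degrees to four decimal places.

set_geometry: r = 21 mm, L = 94 mm, e = 9 mm; θ ← 0°
rotate_crank_by(-68°): θ ← 0° -68° = -68°
rotate_crank_by(+47°): θ ← -68° +47° = -21°
rotate_crank_by(-65°): θ ← -21° -65° = -86°
rotate_crank_by(-83°): θ ← -86° -83° = -169°
rotate_crank_by(-76°): θ ← -169° -76° = -245°
rotate_crank_by(+27°): θ ← -245° +27° = -218°
rotate_crank_by(-82°): θ ← -218° -82° = -300°
crank pin P = (r cos θ, r sin θ) = (10.500000, 18.186533)
h = r sin θ − e = 18.186533 − 9 = 9.186533
sin φ = h / L = 9.186533 / 94 = 0.09772908
φ = arcsin(0.09772908) = 5.608416°

5.6084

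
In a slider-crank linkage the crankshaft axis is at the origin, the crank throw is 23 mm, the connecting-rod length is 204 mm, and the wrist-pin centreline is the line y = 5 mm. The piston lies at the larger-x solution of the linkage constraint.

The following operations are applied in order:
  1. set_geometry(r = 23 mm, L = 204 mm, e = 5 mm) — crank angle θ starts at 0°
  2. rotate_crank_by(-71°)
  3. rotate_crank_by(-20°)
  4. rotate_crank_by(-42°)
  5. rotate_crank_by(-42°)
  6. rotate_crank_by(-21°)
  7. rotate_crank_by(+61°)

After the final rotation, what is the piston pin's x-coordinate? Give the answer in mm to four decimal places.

set_geometry: r = 23 mm, L = 204 mm, e = 5 mm; θ ← 0°
rotate_crank_by(-71°): θ ← 0° -71° = -71°
rotate_crank_by(-20°): θ ← -71° -20° = -91°
rotate_crank_by(-42°): θ ← -91° -42° = -133°
rotate_crank_by(-42°): θ ← -133° -42° = -175°
rotate_crank_by(-21°): θ ← -175° -21° = -196°
rotate_crank_by(+61°): θ ← -196° +61° = -135°
crank pin P = (r cos θ, r sin θ) = (-16.263456, -16.263456)
h = r sin θ − e = -16.263456 − 5 = -21.263456
x = r cos θ + √(L² − h²) = -16.263456 + √(41616.0 − 452.1346) = -16.263456 + 202.888801 = 186.625345

186.6253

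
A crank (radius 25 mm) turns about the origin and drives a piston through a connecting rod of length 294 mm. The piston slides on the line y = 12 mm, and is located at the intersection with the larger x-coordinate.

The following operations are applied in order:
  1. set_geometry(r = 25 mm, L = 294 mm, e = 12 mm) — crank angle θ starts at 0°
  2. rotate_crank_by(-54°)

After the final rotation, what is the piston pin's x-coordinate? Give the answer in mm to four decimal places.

306.9232

set_geometry: r = 25 mm, L = 294 mm, e = 12 mm; θ ← 0°
rotate_crank_by(-54°): θ ← 0° -54° = -54°
crank pin P = (r cos θ, r sin θ) = (14.694631, -20.225425)
h = r sin θ − e = -20.225425 − 12 = -32.225425
x = r cos θ + √(L² − h²) = 14.694631 + √(86436.0 − 1038.4780) = 14.694631 + 292.228544 = 306.923175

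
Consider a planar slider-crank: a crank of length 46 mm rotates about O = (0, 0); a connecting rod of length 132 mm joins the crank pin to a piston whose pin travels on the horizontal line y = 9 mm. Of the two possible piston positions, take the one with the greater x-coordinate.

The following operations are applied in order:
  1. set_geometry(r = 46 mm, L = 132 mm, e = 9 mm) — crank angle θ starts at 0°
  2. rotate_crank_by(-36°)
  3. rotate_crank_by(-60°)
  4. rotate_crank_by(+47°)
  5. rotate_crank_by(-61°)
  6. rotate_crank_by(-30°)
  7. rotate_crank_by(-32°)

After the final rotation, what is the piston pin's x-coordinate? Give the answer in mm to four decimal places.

85.5460

set_geometry: r = 46 mm, L = 132 mm, e = 9 mm; θ ← 0°
rotate_crank_by(-36°): θ ← 0° -36° = -36°
rotate_crank_by(-60°): θ ← -36° -60° = -96°
rotate_crank_by(+47°): θ ← -96° +47° = -49°
rotate_crank_by(-61°): θ ← -49° -61° = -110°
rotate_crank_by(-30°): θ ← -110° -30° = -140°
rotate_crank_by(-32°): θ ← -140° -32° = -172°
crank pin P = (r cos θ, r sin θ) = (-45.552331, -6.401963)
h = r sin θ − e = -6.401963 − 9 = -15.401963
x = r cos θ + √(L² − h²) = -45.552331 + √(17424.0 − 237.2205) = -45.552331 + 131.098358 = 85.546027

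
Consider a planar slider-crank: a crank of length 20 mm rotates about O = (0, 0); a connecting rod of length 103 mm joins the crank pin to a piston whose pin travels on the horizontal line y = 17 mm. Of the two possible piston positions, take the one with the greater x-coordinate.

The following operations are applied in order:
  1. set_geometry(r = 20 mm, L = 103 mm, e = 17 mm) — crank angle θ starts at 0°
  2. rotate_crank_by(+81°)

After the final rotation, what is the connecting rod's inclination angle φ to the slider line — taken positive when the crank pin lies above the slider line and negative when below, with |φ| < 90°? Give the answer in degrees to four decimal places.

1.5320

set_geometry: r = 20 mm, L = 103 mm, e = 17 mm; θ ← 0°
rotate_crank_by(+81°): θ ← 0° +81° = 81°
crank pin P = (r cos θ, r sin θ) = (3.128689, 19.753767)
h = r sin θ − e = 19.753767 − 17 = 2.753767
sin φ = h / L = 2.753767 / 103 = 0.02673560
φ = arcsin(0.02673560) = 1.532020°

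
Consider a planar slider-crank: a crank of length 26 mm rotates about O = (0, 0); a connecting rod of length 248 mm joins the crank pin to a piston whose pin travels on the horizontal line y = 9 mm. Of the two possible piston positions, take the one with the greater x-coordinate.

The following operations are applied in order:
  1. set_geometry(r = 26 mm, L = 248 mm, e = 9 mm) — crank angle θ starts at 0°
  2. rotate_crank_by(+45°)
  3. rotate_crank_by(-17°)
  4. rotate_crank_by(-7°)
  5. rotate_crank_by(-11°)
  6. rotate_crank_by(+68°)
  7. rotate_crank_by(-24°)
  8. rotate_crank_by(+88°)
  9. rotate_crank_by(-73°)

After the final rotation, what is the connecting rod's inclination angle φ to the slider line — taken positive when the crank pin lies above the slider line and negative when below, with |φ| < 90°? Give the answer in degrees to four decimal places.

set_geometry: r = 26 mm, L = 248 mm, e = 9 mm; θ ← 0°
rotate_crank_by(+45°): θ ← 0° +45° = 45°
rotate_crank_by(-17°): θ ← 45° -17° = 28°
rotate_crank_by(-7°): θ ← 28° -7° = 21°
rotate_crank_by(-11°): θ ← 21° -11° = 10°
rotate_crank_by(+68°): θ ← 10° +68° = 78°
rotate_crank_by(-24°): θ ← 78° -24° = 54°
rotate_crank_by(+88°): θ ← 54° +88° = 142°
rotate_crank_by(-73°): θ ← 142° -73° = 69°
crank pin P = (r cos θ, r sin θ) = (9.317567, 24.273091)
h = r sin θ − e = 24.273091 − 9 = 15.273091
sin φ = h / L = 15.273091 / 248 = 0.06158504
φ = arcsin(0.06158504) = 3.530797°

3.5308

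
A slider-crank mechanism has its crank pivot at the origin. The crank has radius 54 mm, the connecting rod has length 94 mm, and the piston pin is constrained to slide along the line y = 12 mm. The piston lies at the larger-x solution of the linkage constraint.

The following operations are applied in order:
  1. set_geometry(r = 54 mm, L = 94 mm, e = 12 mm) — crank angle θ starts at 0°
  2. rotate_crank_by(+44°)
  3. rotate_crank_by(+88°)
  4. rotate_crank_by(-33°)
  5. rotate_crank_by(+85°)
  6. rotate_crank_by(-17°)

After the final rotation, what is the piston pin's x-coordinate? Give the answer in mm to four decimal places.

set_geometry: r = 54 mm, L = 94 mm, e = 12 mm; θ ← 0°
rotate_crank_by(+44°): θ ← 0° +44° = 44°
rotate_crank_by(+88°): θ ← 44° +88° = 132°
rotate_crank_by(-33°): θ ← 132° -33° = 99°
rotate_crank_by(+85°): θ ← 99° +85° = 184°
rotate_crank_by(-17°): θ ← 184° -17° = 167°
crank pin P = (r cos θ, r sin θ) = (-52.615983, 12.147357)
h = r sin θ − e = 12.147357 − 12 = 0.147357
x = r cos θ + √(L² − h²) = -52.615983 + √(8836.0 − 0.0217) = -52.615983 + 93.999884 = 41.383901

41.3839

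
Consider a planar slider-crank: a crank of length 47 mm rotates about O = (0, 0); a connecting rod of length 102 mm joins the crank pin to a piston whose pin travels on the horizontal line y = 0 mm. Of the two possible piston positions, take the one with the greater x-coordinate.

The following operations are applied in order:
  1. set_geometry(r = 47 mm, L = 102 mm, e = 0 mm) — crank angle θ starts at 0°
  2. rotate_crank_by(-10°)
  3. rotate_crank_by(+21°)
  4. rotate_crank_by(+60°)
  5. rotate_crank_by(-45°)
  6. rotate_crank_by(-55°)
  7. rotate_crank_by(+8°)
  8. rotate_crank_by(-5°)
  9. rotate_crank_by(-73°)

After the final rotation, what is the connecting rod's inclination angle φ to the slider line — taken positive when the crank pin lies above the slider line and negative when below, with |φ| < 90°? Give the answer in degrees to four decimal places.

-27.0721

set_geometry: r = 47 mm, L = 102 mm, e = 0 mm; θ ← 0°
rotate_crank_by(-10°): θ ← 0° -10° = -10°
rotate_crank_by(+21°): θ ← -10° +21° = 11°
rotate_crank_by(+60°): θ ← 11° +60° = 71°
rotate_crank_by(-45°): θ ← 71° -45° = 26°
rotate_crank_by(-55°): θ ← 26° -55° = -29°
rotate_crank_by(+8°): θ ← -29° +8° = -21°
rotate_crank_by(-5°): θ ← -21° -5° = -26°
rotate_crank_by(-73°): θ ← -26° -73° = -99°
crank pin P = (r cos θ, r sin θ) = (-7.352420, -46.421352)
h = r sin θ − e = -46.421352 − 0 = -46.421352
sin φ = h / L = -46.421352 / 102 = -0.45511129
φ = arcsin(-0.45511129) = -27.072095°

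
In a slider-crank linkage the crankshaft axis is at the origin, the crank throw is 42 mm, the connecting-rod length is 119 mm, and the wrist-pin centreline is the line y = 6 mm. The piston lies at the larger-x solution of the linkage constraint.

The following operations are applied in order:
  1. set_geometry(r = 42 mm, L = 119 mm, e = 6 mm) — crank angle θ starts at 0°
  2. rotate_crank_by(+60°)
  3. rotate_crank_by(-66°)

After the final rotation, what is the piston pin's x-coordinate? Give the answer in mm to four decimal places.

160.3155

set_geometry: r = 42 mm, L = 119 mm, e = 6 mm; θ ← 0°
rotate_crank_by(+60°): θ ← 0° +60° = 60°
rotate_crank_by(-66°): θ ← 60° -66° = -6°
crank pin P = (r cos θ, r sin θ) = (41.769920, -4.390195)
h = r sin θ − e = -4.390195 − 6 = -10.390195
x = r cos θ + √(L² − h²) = 41.769920 + √(14161.0 − 107.9562) = 41.769920 + 118.545535 = 160.315454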